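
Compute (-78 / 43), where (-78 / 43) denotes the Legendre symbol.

-1

(-78 / 43)
  = (8 / 43)    [-78 ≡ 8 mod 43]
  = -(1 / 43)    [43 ≡ 3 mod 8 ⇒ (2 / 43)^3 = -1]
  = -1    [(1 / 43) = 1]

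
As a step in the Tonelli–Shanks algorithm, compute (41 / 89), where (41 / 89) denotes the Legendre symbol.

(41 / 89)
  = (89 / 41)    [QR: 41 ≡ 1 mod 4, sign kept]
  = (7 / 41)    [89 ≡ 7 mod 41]
  = (41 / 7)    [QR: 41 ≡ 1 mod 4, sign kept]
  = (6 / 7)    [41 ≡ 6 mod 7]
  = (3 / 7)    [7 ≡ 7 mod 8 ⇒ (2 / 7) = +1]
  = -(7 / 3)    [QR: both ≡ 3 mod 4, sign flips]
  = -(1 / 3)    [7 ≡ 1 mod 3]
  = -1    [(1 / 3) = 1]

-1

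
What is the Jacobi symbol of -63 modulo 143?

-1

(-63 / 143)
  = -(63 / 143)    [143 ≡ 3 mod 4 ⇒ (-1 / 143) = -1]
  = (143 / 63)    [QR: both ≡ 3 mod 4, sign flips]
  = (17 / 63)    [143 ≡ 17 mod 63]
  = (63 / 17)    [QR: 17 ≡ 1 mod 4, sign kept]
  = (12 / 17)    [63 ≡ 12 mod 17]
  = (3 / 17)    [17 ≡ 1 mod 8 ⇒ (2 / 17)^2 = +1]
  = (17 / 3)    [QR: 17 ≡ 1 mod 4, sign kept]
  = (2 / 3)    [17 ≡ 2 mod 3]
  = -(1 / 3)    [3 ≡ 3 mod 8 ⇒ (2 / 3) = -1]
  = -1    [(1 / 3) = 1]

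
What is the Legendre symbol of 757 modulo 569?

Reduce the numerator: 757 ≡ 188 (mod 569), so (757/569) = (188/569).
Factor out 2: 188 = 2^2·47. Since 569 ≡ 1 (mod 8), (2/569) = +1, and (2/569)^2 = +1. Now have (47/569).
569 ≡ 1 (mod 4), so quadratic reciprocity gives (47/569) = (569/47). Reduce: 569 ≡ 5 (mod 47). Now have (5/47).
5 ≡ 1 (mod 4), so quadratic reciprocity gives (5/47) = (47/5). Reduce: 47 ≡ 2 (mod 5). Now have (2/5).
Factor out 2: 2 = 2. Since 5 ≡ 5 (mod 8), (2/5) = -1. Now have -(1/5).
(1/5) = 1. Collecting the sign factors: -1.

-1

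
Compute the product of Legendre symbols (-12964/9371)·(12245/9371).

1

By multiplicativity, (-12964·12245/9371) = (-12964/9371)·(12245/9371).
First factor (-12964/9371):
(-12964/9371)
  = (5778/9371)    [-12964 ≡ 5778 mod 9371]
  = -(2889/9371)    [9371 ≡ 3 mod 8 ⇒ (2/9371) = -1]
  = -(9371/2889)    [QR: 2889 ≡ 1 mod 4, sign kept]
  = -(704/2889)    [9371 ≡ 704 mod 2889]
  = -(11/2889)    [2889 ≡ 1 mod 8 ⇒ (2/2889)^6 = +1]
  = -(2889/11)    [QR: 2889 ≡ 1 mod 4, sign kept]
  = -(7/11)    [2889 ≡ 7 mod 11]
  = (11/7)    [QR: both ≡ 3 mod 4, sign flips]
  = (4/7)    [11 ≡ 4 mod 7]
  = (1/7)    [7 ≡ 7 mod 8 ⇒ (2/7)^2 = +1]
  = 1    [(1/7) = 1]
Second factor (12245/9371):
(12245/9371)
  = (2874/9371)    [12245 ≡ 2874 mod 9371]
  = -(1437/9371)    [9371 ≡ 3 mod 8 ⇒ (2/9371) = -1]
  = -(9371/1437)    [QR: 1437 ≡ 1 mod 4, sign kept]
  = -(749/1437)    [9371 ≡ 749 mod 1437]
  = -(1437/749)    [QR: 749 ≡ 1 mod 4, sign kept]
  = -(688/749)    [1437 ≡ 688 mod 749]
  = -(43/749)    [749 ≡ 5 mod 8 ⇒ (2/749)^4 = +1]
  = -(749/43)    [QR: 749 ≡ 1 mod 4, sign kept]
  = -(18/43)    [749 ≡ 18 mod 43]
  = (9/43)    [43 ≡ 3 mod 8 ⇒ (2/43) = -1]
  = (43/9)    [QR: 9 ≡ 1 mod 4, sign kept]
  = (7/9)    [43 ≡ 7 mod 9]
  = (9/7)    [QR: 9 ≡ 1 mod 4, sign kept]
  = (2/7)    [9 ≡ 2 mod 7]
  = (1/7)    [7 ≡ 7 mod 8 ⇒ (2/7) = +1]
  = 1    [(1/7) = 1]
Product: (1)·(1) = 1.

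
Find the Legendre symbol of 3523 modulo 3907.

Both 3523 ≡ 3 and 3907 ≡ 3 (mod 4), so reciprocity gives (3523/3907) = -(3907/3523). Reduce: 3907 ≡ 384 (mod 3523). Now have -(384/3523).
Factor out 2: 384 = 2^7·3. Since 3523 ≡ 3 (mod 8), (2/3523) = -1, and (2/3523)^7 = -1. Now have (3/3523).
Both 3 ≡ 3 and 3523 ≡ 3 (mod 4), so reciprocity gives (3/3523) = -(3523/3). Reduce: 3523 ≡ 1 (mod 3). Now have -(1/3).
(1/3) = 1. Collecting the sign factors: -1.

-1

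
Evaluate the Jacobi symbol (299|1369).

1

1369 ≡ 1 (mod 4), so quadratic reciprocity gives (299|1369) = (1369|299). Reduce: 1369 ≡ 173 (mod 299). Now have (173|299).
173 ≡ 1 (mod 4), so quadratic reciprocity gives (173|299) = (299|173). Reduce: 299 ≡ 126 (mod 173). Now have (126|173).
Factor out 2: 126 = 2·63. Since 173 ≡ 5 (mod 8), (2|173) = -1. Now have -(63|173).
173 ≡ 1 (mod 4), so quadratic reciprocity gives (63|173) = (173|63). Reduce: 173 ≡ 47 (mod 63). Now have -(47|63).
Both 47 ≡ 3 and 63 ≡ 3 (mod 4), so reciprocity gives (47|63) = -(63|47). Reduce: 63 ≡ 16 (mod 47). Now have (16|47).
Factor out 2: 16 = 2^4. Since 47 ≡ 7 (mod 8), (2|47) = +1, and (2|47)^4 = +1. Now have (1|47).
(1|47) = 1. Collecting the sign factors: 1.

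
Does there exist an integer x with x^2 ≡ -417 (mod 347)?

(-417/347)
  = (277/347)    [-417 ≡ 277 mod 347]
  = (347/277)    [QR: 277 ≡ 1 mod 4, sign kept]
  = (70/277)    [347 ≡ 70 mod 277]
  = -(35/277)    [277 ≡ 5 mod 8 ⇒ (2/277) = -1]
  = -(277/35)    [QR: 277 ≡ 1 mod 4, sign kept]
  = -(32/35)    [277 ≡ 32 mod 35]
  = (1/35)    [35 ≡ 3 mod 8 ⇒ (2/35)^5 = -1]
  = 1    [(1/35) = 1]
(-417/347) = 1, and 347 is prime, so -417 is a quadratic residue mod 347.

yes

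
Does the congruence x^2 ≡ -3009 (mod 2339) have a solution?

(-3009/2339)
  = -(3009/2339)    [2339 ≡ 3 mod 4 ⇒ (-1/2339) = -1]
  = -(670/2339)    [3009 ≡ 670 mod 2339]
  = (335/2339)    [2339 ≡ 3 mod 8 ⇒ (2/2339) = -1]
  = -(2339/335)    [QR: both ≡ 3 mod 4, sign flips]
  = -(329/335)    [2339 ≡ 329 mod 335]
  = -(335/329)    [QR: 329 ≡ 1 mod 4, sign kept]
  = -(6/329)    [335 ≡ 6 mod 329]
  = -(3/329)    [329 ≡ 1 mod 8 ⇒ (2/329) = +1]
  = -(329/3)    [QR: 329 ≡ 1 mod 4, sign kept]
  = -(2/3)    [329 ≡ 2 mod 3]
  = (1/3)    [3 ≡ 3 mod 8 ⇒ (2/3) = -1]
  = 1    [(1/3) = 1]
(-3009/2339) = 1, and 2339 is prime, so -3009 is a quadratic residue mod 2339.

yes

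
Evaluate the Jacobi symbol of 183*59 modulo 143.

1

By multiplicativity, (183·59/143) = (183/143)·(59/143).
First factor (183/143):
Reduce the numerator: 183 ≡ 40 (mod 143), so (183/143) = (40/143).
Factor out 2: 40 = 2^3·5. Since 143 ≡ 7 (mod 8), (2/143) = +1, and (2/143)^3 = +1. Now have (5/143).
5 ≡ 1 (mod 4), so quadratic reciprocity gives (5/143) = (143/5). Reduce: 143 ≡ 3 (mod 5). Now have (3/5).
5 ≡ 1 (mod 4), so quadratic reciprocity gives (3/5) = (5/3). Reduce: 5 ≡ 2 (mod 3). Now have (2/3).
Factor out 2: 2 = 2. Since 3 ≡ 3 (mod 8), (2/3) = -1. Now have -(1/3).
(1/3) = 1. Collecting the sign factors: -1.
Second factor (59/143):
Both 59 ≡ 3 and 143 ≡ 3 (mod 4), so reciprocity gives (59/143) = -(143/59). Reduce: 143 ≡ 25 (mod 59). Now have -(25/59).
25 ≡ 1 (mod 4), so quadratic reciprocity gives (25/59) = (59/25). Reduce: 59 ≡ 9 (mod 25). Now have -(9/25).
9 ≡ 1 (mod 4), so quadratic reciprocity gives (9/25) = (25/9). Reduce: 25 ≡ 7 (mod 9). Now have -(7/9).
9 ≡ 1 (mod 4), so quadratic reciprocity gives (7/9) = (9/7). Reduce: 9 ≡ 2 (mod 7). Now have -(2/7).
Factor out 2: 2 = 2. Since 7 ≡ 7 (mod 8), (2/7) = +1. Now have -(1/7).
(1/7) = 1. Collecting the sign factors: -1.
Product: (-1)·(-1) = 1.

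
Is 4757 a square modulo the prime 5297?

yes

(4757/5297)
  = (5297/4757)    [QR: 4757 ≡ 1 mod 4, sign kept]
  = (540/4757)    [5297 ≡ 540 mod 4757]
  = (135/4757)    [4757 ≡ 5 mod 8 ⇒ (2/4757)^2 = +1]
  = (4757/135)    [QR: 4757 ≡ 1 mod 4, sign kept]
  = (32/135)    [4757 ≡ 32 mod 135]
  = (1/135)    [135 ≡ 7 mod 8 ⇒ (2/135)^5 = +1]
  = 1    [(1/135) = 1]
The Legendre symbol is 1, so x^2 ≡ 4757 (mod 5297) has solution.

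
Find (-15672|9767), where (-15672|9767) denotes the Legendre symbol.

Reduce the numerator: -15672 ≡ 3862 (mod 9767), so (-15672|9767) = (3862|9767).
Factor out 2: 3862 = 2·1931. Since 9767 ≡ 7 (mod 8), (2|9767) = +1. Now have (1931|9767).
Both 1931 ≡ 3 and 9767 ≡ 3 (mod 4), so reciprocity gives (1931|9767) = -(9767|1931). Reduce: 9767 ≡ 112 (mod 1931). Now have -(112|1931).
Factor out 2: 112 = 2^4·7. Since 1931 ≡ 3 (mod 8), (2|1931) = -1, and (2|1931)^4 = +1. Now have -(7|1931).
Both 7 ≡ 3 and 1931 ≡ 3 (mod 4), so reciprocity gives (7|1931) = -(1931|7). Reduce: 1931 ≡ 6 (mod 7). Now have (6|7).
Factor out 2: 6 = 2·3. Since 7 ≡ 7 (mod 8), (2|7) = +1. Now have (3|7).
Both 3 ≡ 3 and 7 ≡ 3 (mod 4), so reciprocity gives (3|7) = -(7|3). Reduce: 7 ≡ 1 (mod 3). Now have -(1|3).
(1|3) = 1. Collecting the sign factors: -1.

-1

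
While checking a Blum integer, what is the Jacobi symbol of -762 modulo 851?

(-762|851)
  = -(762|851)    [851 ≡ 3 mod 4 ⇒ (-1|851) = -1]
  = (381|851)    [851 ≡ 3 mod 8 ⇒ (2|851) = -1]
  = (851|381)    [QR: 381 ≡ 1 mod 4, sign kept]
  = (89|381)    [851 ≡ 89 mod 381]
  = (381|89)    [QR: 89 ≡ 1 mod 4, sign kept]
  = (25|89)    [381 ≡ 25 mod 89]
  = (89|25)    [QR: 25 ≡ 1 mod 4, sign kept]
  = (14|25)    [89 ≡ 14 mod 25]
  = (7|25)    [25 ≡ 1 mod 8 ⇒ (2|25) = +1]
  = (25|7)    [QR: 25 ≡ 1 mod 4, sign kept]
  = (4|7)    [25 ≡ 4 mod 7]
  = (1|7)    [7 ≡ 7 mod 8 ⇒ (2|7)^2 = +1]
  = 1    [(1|7) = 1]

1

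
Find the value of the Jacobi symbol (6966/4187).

Reduce the numerator: 6966 ≡ 2779 (mod 4187), so (6966/4187) = (2779/4187).
Both 2779 ≡ 3 and 4187 ≡ 3 (mod 4), so reciprocity gives (2779/4187) = -(4187/2779). Reduce: 4187 ≡ 1408 (mod 2779). Now have -(1408/2779).
Factor out 2: 1408 = 2^7·11. Since 2779 ≡ 3 (mod 8), (2/2779) = -1, and (2/2779)^7 = -1. Now have (11/2779).
Both 11 ≡ 3 and 2779 ≡ 3 (mod 4), so reciprocity gives (11/2779) = -(2779/11). Reduce: 2779 ≡ 7 (mod 11). Now have -(7/11).
Both 7 ≡ 3 and 11 ≡ 3 (mod 4), so reciprocity gives (7/11) = -(11/7). Reduce: 11 ≡ 4 (mod 7). Now have (4/7).
Factor out 2: 4 = 2^2. Since 7 ≡ 7 (mod 8), (2/7) = +1, and (2/7)^2 = +1. Now have (1/7).
(1/7) = 1. Collecting the sign factors: 1.

1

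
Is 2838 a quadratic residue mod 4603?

no

(2838/4603)
  = -(1419/4603)    [4603 ≡ 3 mod 8 ⇒ (2/4603) = -1]
  = (4603/1419)    [QR: both ≡ 3 mod 4, sign flips]
  = (346/1419)    [4603 ≡ 346 mod 1419]
  = -(173/1419)    [1419 ≡ 3 mod 8 ⇒ (2/1419) = -1]
  = -(1419/173)    [QR: 173 ≡ 1 mod 4, sign kept]
  = -(35/173)    [1419 ≡ 35 mod 173]
  = -(173/35)    [QR: 173 ≡ 1 mod 4, sign kept]
  = -(33/35)    [173 ≡ 33 mod 35]
  = -(35/33)    [QR: 33 ≡ 1 mod 4, sign kept]
  = -(2/33)    [35 ≡ 2 mod 33]
  = -(1/33)    [33 ≡ 1 mod 8 ⇒ (2/33) = +1]
  = -1    [(1/33) = 1]
The Legendre symbol is -1, so x^2 ≡ 2838 (mod 4603) has no solution.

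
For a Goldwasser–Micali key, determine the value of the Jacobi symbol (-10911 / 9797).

-1

(-10911 / 9797)
  = (10911 / 9797)    [9797 ≡ 1 mod 4 ⇒ (-1 / 9797) = +1]
  = (1114 / 9797)    [10911 ≡ 1114 mod 9797]
  = -(557 / 9797)    [9797 ≡ 5 mod 8 ⇒ (2 / 9797) = -1]
  = -(9797 / 557)    [QR: 557 ≡ 1 mod 4, sign kept]
  = -(328 / 557)    [9797 ≡ 328 mod 557]
  = (41 / 557)    [557 ≡ 5 mod 8 ⇒ (2 / 557)^3 = -1]
  = (557 / 41)    [QR: 41 ≡ 1 mod 4, sign kept]
  = (24 / 41)    [557 ≡ 24 mod 41]
  = (3 / 41)    [41 ≡ 1 mod 8 ⇒ (2 / 41)^3 = +1]
  = (41 / 3)    [QR: 41 ≡ 1 mod 4, sign kept]
  = (2 / 3)    [41 ≡ 2 mod 3]
  = -(1 / 3)    [3 ≡ 3 mod 8 ⇒ (2 / 3) = -1]
  = -1    [(1 / 3) = 1]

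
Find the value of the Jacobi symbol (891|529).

(891|529)
  = (362|529)    [891 ≡ 362 mod 529]
  = (181|529)    [529 ≡ 1 mod 8 ⇒ (2|529) = +1]
  = (529|181)    [QR: 181 ≡ 1 mod 4, sign kept]
  = (167|181)    [529 ≡ 167 mod 181]
  = (181|167)    [QR: 181 ≡ 1 mod 4, sign kept]
  = (14|167)    [181 ≡ 14 mod 167]
  = (7|167)    [167 ≡ 7 mod 8 ⇒ (2|167) = +1]
  = -(167|7)    [QR: both ≡ 3 mod 4, sign flips]
  = -(6|7)    [167 ≡ 6 mod 7]
  = -(3|7)    [7 ≡ 7 mod 8 ⇒ (2|7) = +1]
  = (7|3)    [QR: both ≡ 3 mod 4, sign flips]
  = (1|3)    [7 ≡ 1 mod 3]
  = 1    [(1|3) = 1]

1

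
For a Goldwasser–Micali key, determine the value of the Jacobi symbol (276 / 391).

0

Factor out 2: 276 = 2^2·69. Since 391 ≡ 7 (mod 8), (2 / 391) = +1, and (2 / 391)^2 = +1. Now have (69 / 391).
69 ≡ 1 (mod 4), so quadratic reciprocity gives (69 / 391) = (391 / 69). Reduce: 391 ≡ 46 (mod 69). Now have (46 / 69).
Factor out 2: 46 = 2·23. Since 69 ≡ 5 (mod 8), (2 / 69) = -1. Now have -(23 / 69).
69 ≡ 1 (mod 4), so quadratic reciprocity gives (23 / 69) = (69 / 23). Reduce: 69 ≡ 0 (mod 23). Now have -(0 / 23).
The numerator is now 0 with denominator 23 > 1: the symbol is 0.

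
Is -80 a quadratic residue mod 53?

no

(-80/53)
  = (26/53)    [-80 ≡ 26 mod 53]
  = -(13/53)    [53 ≡ 5 mod 8 ⇒ (2/53) = -1]
  = -(53/13)    [QR: 13 ≡ 1 mod 4, sign kept]
  = -(1/13)    [53 ≡ 1 mod 13]
  = -1    [(1/13) = 1]
The Legendre symbol is -1, so x^2 ≡ -80 (mod 53) has no solution.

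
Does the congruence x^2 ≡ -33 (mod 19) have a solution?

yes

(-33/19)
  = -(33/19)    [19 ≡ 3 mod 4 ⇒ (-1/19) = -1]
  = -(14/19)    [33 ≡ 14 mod 19]
  = (7/19)    [19 ≡ 3 mod 8 ⇒ (2/19) = -1]
  = -(19/7)    [QR: both ≡ 3 mod 4, sign flips]
  = -(5/7)    [19 ≡ 5 mod 7]
  = -(7/5)    [QR: 5 ≡ 1 mod 4, sign kept]
  = -(2/5)    [7 ≡ 2 mod 5]
  = (1/5)    [5 ≡ 5 mod 8 ⇒ (2/5) = -1]
  = 1    [(1/5) = 1]
The Legendre symbol is 1, so x^2 ≡ -33 (mod 19) has solution.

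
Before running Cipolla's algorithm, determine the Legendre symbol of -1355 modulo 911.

Reduce the numerator: -1355 ≡ 467 (mod 911), so (-1355/911) = (467/911).
Both 467 ≡ 3 and 911 ≡ 3 (mod 4), so reciprocity gives (467/911) = -(911/467). Reduce: 911 ≡ 444 (mod 467). Now have -(444/467).
Factor out 2: 444 = 2^2·111. Since 467 ≡ 3 (mod 8), (2/467) = -1, and (2/467)^2 = +1. Now have -(111/467).
Both 111 ≡ 3 and 467 ≡ 3 (mod 4), so reciprocity gives (111/467) = -(467/111). Reduce: 467 ≡ 23 (mod 111). Now have (23/111).
Both 23 ≡ 3 and 111 ≡ 3 (mod 4), so reciprocity gives (23/111) = -(111/23). Reduce: 111 ≡ 19 (mod 23). Now have -(19/23).
Both 19 ≡ 3 and 23 ≡ 3 (mod 4), so reciprocity gives (19/23) = -(23/19). Reduce: 23 ≡ 4 (mod 19). Now have (4/19).
Factor out 2: 4 = 2^2. Since 19 ≡ 3 (mod 8), (2/19) = -1, and (2/19)^2 = +1. Now have (1/19).
(1/19) = 1. Collecting the sign factors: 1.

1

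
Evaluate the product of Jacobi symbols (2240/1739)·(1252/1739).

1

By multiplicativity, (2240·1252/1739) = (2240/1739)·(1252/1739).
First factor (2240/1739):
Reduce the numerator: 2240 ≡ 501 (mod 1739), so (2240/1739) = (501/1739).
501 ≡ 1 (mod 4), so quadratic reciprocity gives (501/1739) = (1739/501). Reduce: 1739 ≡ 236 (mod 501). Now have (236/501).
Factor out 2: 236 = 2^2·59. Since 501 ≡ 5 (mod 8), (2/501) = -1, and (2/501)^2 = +1. Now have (59/501).
501 ≡ 1 (mod 4), so quadratic reciprocity gives (59/501) = (501/59). Reduce: 501 ≡ 29 (mod 59). Now have (29/59).
29 ≡ 1 (mod 4), so quadratic reciprocity gives (29/59) = (59/29). Reduce: 59 ≡ 1 (mod 29). Now have (1/29).
(1/29) = 1. Collecting the sign factors: 1.
Second factor (1252/1739):
Factor out 2: 1252 = 2^2·313. Since 1739 ≡ 3 (mod 8), (2/1739) = -1, and (2/1739)^2 = +1. Now have (313/1739).
313 ≡ 1 (mod 4), so quadratic reciprocity gives (313/1739) = (1739/313). Reduce: 1739 ≡ 174 (mod 313). Now have (174/313).
Factor out 2: 174 = 2·87. Since 313 ≡ 1 (mod 8), (2/313) = +1. Now have (87/313).
313 ≡ 1 (mod 4), so quadratic reciprocity gives (87/313) = (313/87). Reduce: 313 ≡ 52 (mod 87). Now have (52/87).
Factor out 2: 52 = 2^2·13. Since 87 ≡ 7 (mod 8), (2/87) = +1, and (2/87)^2 = +1. Now have (13/87).
13 ≡ 1 (mod 4), so quadratic reciprocity gives (13/87) = (87/13). Reduce: 87 ≡ 9 (mod 13). Now have (9/13).
9 ≡ 1 (mod 4), so quadratic reciprocity gives (9/13) = (13/9). Reduce: 13 ≡ 4 (mod 9). Now have (4/9).
Factor out 2: 4 = 2^2. Since 9 ≡ 1 (mod 8), (2/9) = +1, and (2/9)^2 = +1. Now have (1/9).
(1/9) = 1. Collecting the sign factors: 1.
Product: (1)·(1) = 1.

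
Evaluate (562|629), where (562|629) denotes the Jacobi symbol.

(562|629)
  = -(281|629)    [629 ≡ 5 mod 8 ⇒ (2|629) = -1]
  = -(629|281)    [QR: 281 ≡ 1 mod 4, sign kept]
  = -(67|281)    [629 ≡ 67 mod 281]
  = -(281|67)    [QR: 281 ≡ 1 mod 4, sign kept]
  = -(13|67)    [281 ≡ 13 mod 67]
  = -(67|13)    [QR: 13 ≡ 1 mod 4, sign kept]
  = -(2|13)    [67 ≡ 2 mod 13]
  = (1|13)    [13 ≡ 5 mod 8 ⇒ (2|13) = -1]
  = 1    [(1|13) = 1]

1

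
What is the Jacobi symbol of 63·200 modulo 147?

By multiplicativity, (63·200 / 147) = (63 / 147)·(200 / 147).
First factor (63 / 147):
Both 63 ≡ 3 and 147 ≡ 3 (mod 4), so reciprocity gives (63 / 147) = -(147 / 63). Reduce: 147 ≡ 21 (mod 63). Now have -(21 / 63).
21 ≡ 1 (mod 4), so quadratic reciprocity gives (21 / 63) = (63 / 21). Reduce: 63 ≡ 0 (mod 21). Now have -(0 / 21).
The numerator is now 0 with denominator 21 > 1: the symbol is 0.
Second factor (200 / 147):
Reduce the numerator: 200 ≡ 53 (mod 147), so (200 / 147) = (53 / 147).
53 ≡ 1 (mod 4), so quadratic reciprocity gives (53 / 147) = (147 / 53). Reduce: 147 ≡ 41 (mod 53). Now have (41 / 53).
41 ≡ 1 (mod 4), so quadratic reciprocity gives (41 / 53) = (53 / 41). Reduce: 53 ≡ 12 (mod 41). Now have (12 / 41).
Factor out 2: 12 = 2^2·3. Since 41 ≡ 1 (mod 8), (2 / 41) = +1, and (2 / 41)^2 = +1. Now have (3 / 41).
41 ≡ 1 (mod 4), so quadratic reciprocity gives (3 / 41) = (41 / 3). Reduce: 41 ≡ 2 (mod 3). Now have (2 / 3).
Factor out 2: 2 = 2. Since 3 ≡ 3 (mod 8), (2 / 3) = -1. Now have -(1 / 3).
(1 / 3) = 1. Collecting the sign factors: -1.
Product: (0)·(-1) = 0.

0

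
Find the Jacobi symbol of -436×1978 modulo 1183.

-1

By multiplicativity, (-436·1978/1183) = (-436/1183)·(1978/1183).
First factor (-436/1183):
(-436/1183)
  = (747/1183)    [-436 ≡ 747 mod 1183]
  = -(1183/747)    [QR: both ≡ 3 mod 4, sign flips]
  = -(436/747)    [1183 ≡ 436 mod 747]
  = -(109/747)    [747 ≡ 3 mod 8 ⇒ (2/747)^2 = +1]
  = -(747/109)    [QR: 109 ≡ 1 mod 4, sign kept]
  = -(93/109)    [747 ≡ 93 mod 109]
  = -(109/93)    [QR: 93 ≡ 1 mod 4, sign kept]
  = -(16/93)    [109 ≡ 16 mod 93]
  = -(1/93)    [93 ≡ 5 mod 8 ⇒ (2/93)^4 = +1]
  = -1    [(1/93) = 1]
Second factor (1978/1183):
(1978/1183)
  = (795/1183)    [1978 ≡ 795 mod 1183]
  = -(1183/795)    [QR: both ≡ 3 mod 4, sign flips]
  = -(388/795)    [1183 ≡ 388 mod 795]
  = -(97/795)    [795 ≡ 3 mod 8 ⇒ (2/795)^2 = +1]
  = -(795/97)    [QR: 97 ≡ 1 mod 4, sign kept]
  = -(19/97)    [795 ≡ 19 mod 97]
  = -(97/19)    [QR: 97 ≡ 1 mod 4, sign kept]
  = -(2/19)    [97 ≡ 2 mod 19]
  = (1/19)    [19 ≡ 3 mod 8 ⇒ (2/19) = -1]
  = 1    [(1/19) = 1]
Product: (-1)·(1) = -1.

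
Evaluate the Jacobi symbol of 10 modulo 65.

Factor out 2: 10 = 2·5. Since 65 ≡ 1 (mod 8), (2 / 65) = +1. Now have (5 / 65).
5 ≡ 1 (mod 4), so quadratic reciprocity gives (5 / 65) = (65 / 5). Reduce: 65 ≡ 0 (mod 5). Now have (0 / 5).
The numerator is now 0 with denominator 5 > 1: the symbol is 0.

0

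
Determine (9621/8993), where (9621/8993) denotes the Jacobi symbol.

Reduce the numerator: 9621 ≡ 628 (mod 8993), so (9621/8993) = (628/8993).
Factor out 2: 628 = 2^2·157. Since 8993 ≡ 1 (mod 8), (2/8993) = +1, and (2/8993)^2 = +1. Now have (157/8993).
157 ≡ 1 (mod 4), so quadratic reciprocity gives (157/8993) = (8993/157). Reduce: 8993 ≡ 44 (mod 157). Now have (44/157).
Factor out 2: 44 = 2^2·11. Since 157 ≡ 5 (mod 8), (2/157) = -1, and (2/157)^2 = +1. Now have (11/157).
157 ≡ 1 (mod 4), so quadratic reciprocity gives (11/157) = (157/11). Reduce: 157 ≡ 3 (mod 11). Now have (3/11).
Both 3 ≡ 3 and 11 ≡ 3 (mod 4), so reciprocity gives (3/11) = -(11/3). Reduce: 11 ≡ 2 (mod 3). Now have -(2/3).
Factor out 2: 2 = 2. Since 3 ≡ 3 (mod 8), (2/3) = -1. Now have (1/3).
(1/3) = 1. Collecting the sign factors: 1.

1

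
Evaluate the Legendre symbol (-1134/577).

Reduce the numerator: -1134 ≡ 20 (mod 577), so (-1134/577) = (20/577).
Factor out 2: 20 = 2^2·5. Since 577 ≡ 1 (mod 8), (2/577) = +1, and (2/577)^2 = +1. Now have (5/577).
5 ≡ 1 (mod 4), so quadratic reciprocity gives (5/577) = (577/5). Reduce: 577 ≡ 2 (mod 5). Now have (2/5).
Factor out 2: 2 = 2. Since 5 ≡ 5 (mod 8), (2/5) = -1. Now have -(1/5).
(1/5) = 1. Collecting the sign factors: -1.

-1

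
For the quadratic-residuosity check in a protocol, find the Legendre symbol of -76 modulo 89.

-1

Pull out -1: (-76/89) = (-1/89)·(76/89). Since 89 ≡ 1 (mod 4), (-1/89) = +1. Now have (76/89).
Factor out 2: 76 = 2^2·19. Since 89 ≡ 1 (mod 8), (2/89) = +1, and (2/89)^2 = +1. Now have (19/89).
89 ≡ 1 (mod 4), so quadratic reciprocity gives (19/89) = (89/19). Reduce: 89 ≡ 13 (mod 19). Now have (13/19).
13 ≡ 1 (mod 4), so quadratic reciprocity gives (13/19) = (19/13). Reduce: 19 ≡ 6 (mod 13). Now have (6/13).
Factor out 2: 6 = 2·3. Since 13 ≡ 5 (mod 8), (2/13) = -1. Now have -(3/13).
13 ≡ 1 (mod 4), so quadratic reciprocity gives (3/13) = (13/3). Reduce: 13 ≡ 1 (mod 3). Now have -(1/3).
(1/3) = 1. Collecting the sign factors: -1.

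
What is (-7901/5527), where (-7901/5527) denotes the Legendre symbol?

Pull out -1: (-7901/5527) = (-1/5527)·(7901/5527). Since 5527 ≡ 3 (mod 4), (-1/5527) = -1. Now have -(7901/5527).
Reduce the numerator: 7901 ≡ 2374 (mod 5527), so (7901/5527) = (2374/5527).
Factor out 2: 2374 = 2·1187. Since 5527 ≡ 7 (mod 8), (2/5527) = +1. Now have -(1187/5527).
Both 1187 ≡ 3 and 5527 ≡ 3 (mod 4), so reciprocity gives (1187/5527) = -(5527/1187). Reduce: 5527 ≡ 779 (mod 1187). Now have (779/1187).
Both 779 ≡ 3 and 1187 ≡ 3 (mod 4), so reciprocity gives (779/1187) = -(1187/779). Reduce: 1187 ≡ 408 (mod 779). Now have -(408/779).
Factor out 2: 408 = 2^3·51. Since 779 ≡ 3 (mod 8), (2/779) = -1, and (2/779)^3 = -1. Now have (51/779).
Both 51 ≡ 3 and 779 ≡ 3 (mod 4), so reciprocity gives (51/779) = -(779/51). Reduce: 779 ≡ 14 (mod 51). Now have -(14/51).
Factor out 2: 14 = 2·7. Since 51 ≡ 3 (mod 8), (2/51) = -1. Now have (7/51).
Both 7 ≡ 3 and 51 ≡ 3 (mod 4), so reciprocity gives (7/51) = -(51/7). Reduce: 51 ≡ 2 (mod 7). Now have -(2/7).
Factor out 2: 2 = 2. Since 7 ≡ 7 (mod 8), (2/7) = +1. Now have -(1/7).
(1/7) = 1. Collecting the sign factors: -1.

-1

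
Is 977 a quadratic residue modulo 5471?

no

(977|5471)
  = (5471|977)    [QR: 977 ≡ 1 mod 4, sign kept]
  = (586|977)    [5471 ≡ 586 mod 977]
  = (293|977)    [977 ≡ 1 mod 8 ⇒ (2|977) = +1]
  = (977|293)    [QR: 293 ≡ 1 mod 4, sign kept]
  = (98|293)    [977 ≡ 98 mod 293]
  = -(49|293)    [293 ≡ 5 mod 8 ⇒ (2|293) = -1]
  = -(293|49)    [QR: 49 ≡ 1 mod 4, sign kept]
  = -(48|49)    [293 ≡ 48 mod 49]
  = -(3|49)    [49 ≡ 1 mod 8 ⇒ (2|49)^4 = +1]
  = -(49|3)    [QR: 49 ≡ 1 mod 4, sign kept]
  = -(1|3)    [49 ≡ 1 mod 3]
  = -1    [(1|3) = 1]
The Legendre symbol is -1, so x^2 ≡ 977 (mod 5471) has no solution.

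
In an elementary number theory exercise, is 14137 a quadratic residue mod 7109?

Reduce the numerator: 14137 ≡ 7028 (mod 7109), so (14137/7109) = (7028/7109).
Factor out 2: 7028 = 2^2·1757. Since 7109 ≡ 5 (mod 8), (2/7109) = -1, and (2/7109)^2 = +1. Now have (1757/7109).
1757 ≡ 1 (mod 4), so quadratic reciprocity gives (1757/7109) = (7109/1757). Reduce: 7109 ≡ 81 (mod 1757). Now have (81/1757).
81 ≡ 1 (mod 4), so quadratic reciprocity gives (81/1757) = (1757/81). Reduce: 1757 ≡ 56 (mod 81). Now have (56/81).
Factor out 2: 56 = 2^3·7. Since 81 ≡ 1 (mod 8), (2/81) = +1, and (2/81)^3 = +1. Now have (7/81).
81 ≡ 1 (mod 4), so quadratic reciprocity gives (7/81) = (81/7). Reduce: 81 ≡ 4 (mod 7). Now have (4/7).
Factor out 2: 4 = 2^2. Since 7 ≡ 7 (mod 8), (2/7) = +1, and (2/7)^2 = +1. Now have (1/7).
(1/7) = 1. Collecting the sign factors: 1.
The Legendre symbol is 1, so x^2 ≡ 14137 (mod 7109) has solution.

yes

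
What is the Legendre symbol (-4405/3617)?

-1

(-4405/3617)
  = (4405/3617)    [3617 ≡ 1 mod 4 ⇒ (-1/3617) = +1]
  = (788/3617)    [4405 ≡ 788 mod 3617]
  = (197/3617)    [3617 ≡ 1 mod 8 ⇒ (2/3617)^2 = +1]
  = (3617/197)    [QR: 197 ≡ 1 mod 4, sign kept]
  = (71/197)    [3617 ≡ 71 mod 197]
  = (197/71)    [QR: 197 ≡ 1 mod 4, sign kept]
  = (55/71)    [197 ≡ 55 mod 71]
  = -(71/55)    [QR: both ≡ 3 mod 4, sign flips]
  = -(16/55)    [71 ≡ 16 mod 55]
  = -(1/55)    [55 ≡ 7 mod 8 ⇒ (2/55)^4 = +1]
  = -1    [(1/55) = 1]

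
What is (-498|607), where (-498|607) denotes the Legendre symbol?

Reduce the numerator: -498 ≡ 109 (mod 607), so (-498|607) = (109|607).
109 ≡ 1 (mod 4), so quadratic reciprocity gives (109|607) = (607|109). Reduce: 607 ≡ 62 (mod 109). Now have (62|109).
Factor out 2: 62 = 2·31. Since 109 ≡ 5 (mod 8), (2|109) = -1. Now have -(31|109).
109 ≡ 1 (mod 4), so quadratic reciprocity gives (31|109) = (109|31). Reduce: 109 ≡ 16 (mod 31). Now have -(16|31).
Factor out 2: 16 = 2^4. Since 31 ≡ 7 (mod 8), (2|31) = +1, and (2|31)^4 = +1. Now have -(1|31).
(1|31) = 1. Collecting the sign factors: -1.

-1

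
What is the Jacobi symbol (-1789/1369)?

1

Pull out -1: (-1789/1369) = (-1/1369)·(1789/1369). Since 1369 ≡ 1 (mod 4), (-1/1369) = +1. Now have (1789/1369).
Reduce the numerator: 1789 ≡ 420 (mod 1369), so (1789/1369) = (420/1369).
Factor out 2: 420 = 2^2·105. Since 1369 ≡ 1 (mod 8), (2/1369) = +1, and (2/1369)^2 = +1. Now have (105/1369).
105 ≡ 1 (mod 4), so quadratic reciprocity gives (105/1369) = (1369/105). Reduce: 1369 ≡ 4 (mod 105). Now have (4/105).
Factor out 2: 4 = 2^2. Since 105 ≡ 1 (mod 8), (2/105) = +1, and (2/105)^2 = +1. Now have (1/105).
(1/105) = 1. Collecting the sign factors: 1.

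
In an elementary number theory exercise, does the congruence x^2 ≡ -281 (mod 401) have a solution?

Reduce the numerator: -281 ≡ 120 (mod 401), so (-281/401) = (120/401).
Factor out 2: 120 = 2^3·15. Since 401 ≡ 1 (mod 8), (2/401) = +1, and (2/401)^3 = +1. Now have (15/401).
401 ≡ 1 (mod 4), so quadratic reciprocity gives (15/401) = (401/15). Reduce: 401 ≡ 11 (mod 15). Now have (11/15).
Both 11 ≡ 3 and 15 ≡ 3 (mod 4), so reciprocity gives (11/15) = -(15/11). Reduce: 15 ≡ 4 (mod 11). Now have -(4/11).
Factor out 2: 4 = 2^2. Since 11 ≡ 3 (mod 8), (2/11) = -1, and (2/11)^2 = +1. Now have -(1/11).
(1/11) = 1. Collecting the sign factors: -1.
The Legendre symbol is -1, so x^2 ≡ -281 (mod 401) has no solution.

no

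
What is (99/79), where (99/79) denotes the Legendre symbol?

1

(99/79)
  = (20/79)    [99 ≡ 20 mod 79]
  = (5/79)    [79 ≡ 7 mod 8 ⇒ (2/79)^2 = +1]
  = (79/5)    [QR: 5 ≡ 1 mod 4, sign kept]
  = (4/5)    [79 ≡ 4 mod 5]
  = (1/5)    [5 ≡ 5 mod 8 ⇒ (2/5)^2 = +1]
  = 1    [(1/5) = 1]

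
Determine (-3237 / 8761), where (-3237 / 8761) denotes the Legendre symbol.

-1

(-3237 / 8761)
  = (5524 / 8761)    [-3237 ≡ 5524 mod 8761]
  = (1381 / 8761)    [8761 ≡ 1 mod 8 ⇒ (2 / 8761)^2 = +1]
  = (8761 / 1381)    [QR: 1381 ≡ 1 mod 4, sign kept]
  = (475 / 1381)    [8761 ≡ 475 mod 1381]
  = (1381 / 475)    [QR: 1381 ≡ 1 mod 4, sign kept]
  = (431 / 475)    [1381 ≡ 431 mod 475]
  = -(475 / 431)    [QR: both ≡ 3 mod 4, sign flips]
  = -(44 / 431)    [475 ≡ 44 mod 431]
  = -(11 / 431)    [431 ≡ 7 mod 8 ⇒ (2 / 431)^2 = +1]
  = (431 / 11)    [QR: both ≡ 3 mod 4, sign flips]
  = (2 / 11)    [431 ≡ 2 mod 11]
  = -(1 / 11)    [11 ≡ 3 mod 8 ⇒ (2 / 11) = -1]
  = -1    [(1 / 11) = 1]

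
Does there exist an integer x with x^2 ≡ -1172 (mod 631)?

Pull out -1: (-1172|631) = (-1|631)·(1172|631). Since 631 ≡ 3 (mod 4), (-1|631) = -1. Now have -(1172|631).
Reduce the numerator: 1172 ≡ 541 (mod 631), so (1172|631) = (541|631).
541 ≡ 1 (mod 4), so quadratic reciprocity gives (541|631) = (631|541). Reduce: 631 ≡ 90 (mod 541). Now have -(90|541).
Factor out 2: 90 = 2·45. Since 541 ≡ 5 (mod 8), (2|541) = -1. Now have (45|541).
45 ≡ 1 (mod 4), so quadratic reciprocity gives (45|541) = (541|45). Reduce: 541 ≡ 1 (mod 45). Now have (1|45).
(1|45) = 1. Collecting the sign factors: 1.
The Legendre symbol is 1, so x^2 ≡ -1172 (mod 631) has solution.

yes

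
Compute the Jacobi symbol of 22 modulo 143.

0

(22 / 143)
  = (11 / 143)    [143 ≡ 7 mod 8 ⇒ (2 / 143) = +1]
  = -(143 / 11)    [QR: both ≡ 3 mod 4, sign flips]
  = -(0 / 11)    [143 ≡ 0 mod 11]
  = 0    [numerator 0, gcd > 1]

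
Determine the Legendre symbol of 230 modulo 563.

Factor out 2: 230 = 2·115. Since 563 ≡ 3 (mod 8), (2 / 563) = -1. Now have -(115 / 563).
Both 115 ≡ 3 and 563 ≡ 3 (mod 4), so reciprocity gives (115 / 563) = -(563 / 115). Reduce: 563 ≡ 103 (mod 115). Now have (103 / 115).
Both 103 ≡ 3 and 115 ≡ 3 (mod 4), so reciprocity gives (103 / 115) = -(115 / 103). Reduce: 115 ≡ 12 (mod 103). Now have -(12 / 103).
Factor out 2: 12 = 2^2·3. Since 103 ≡ 7 (mod 8), (2 / 103) = +1, and (2 / 103)^2 = +1. Now have -(3 / 103).
Both 3 ≡ 3 and 103 ≡ 3 (mod 4), so reciprocity gives (3 / 103) = -(103 / 3). Reduce: 103 ≡ 1 (mod 3). Now have (1 / 3).
(1 / 3) = 1. Collecting the sign factors: 1.

1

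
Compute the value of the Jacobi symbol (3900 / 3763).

1

Reduce the numerator: 3900 ≡ 137 (mod 3763), so (3900 / 3763) = (137 / 3763).
137 ≡ 1 (mod 4), so quadratic reciprocity gives (137 / 3763) = (3763 / 137). Reduce: 3763 ≡ 64 (mod 137). Now have (64 / 137).
Factor out 2: 64 = 2^6. Since 137 ≡ 1 (mod 8), (2 / 137) = +1, and (2 / 137)^6 = +1. Now have (1 / 137).
(1 / 137) = 1. Collecting the sign factors: 1.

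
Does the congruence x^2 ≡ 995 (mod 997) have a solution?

no

(995/997)
  = (997/995)    [QR: 997 ≡ 1 mod 4, sign kept]
  = (2/995)    [997 ≡ 2 mod 995]
  = -(1/995)    [995 ≡ 3 mod 8 ⇒ (2/995) = -1]
  = -1    [(1/995) = 1]
The Legendre symbol is -1, so x^2 ≡ 995 (mod 997) has no solution.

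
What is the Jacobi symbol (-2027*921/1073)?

1

By multiplicativity, (-2027·921/1073) = (-2027/1073)·(921/1073).
First factor (-2027/1073):
Reduce the numerator: -2027 ≡ 119 (mod 1073), so (-2027/1073) = (119/1073).
1073 ≡ 1 (mod 4), so quadratic reciprocity gives (119/1073) = (1073/119). Reduce: 1073 ≡ 2 (mod 119). Now have (2/119).
Factor out 2: 2 = 2. Since 119 ≡ 7 (mod 8), (2/119) = +1. Now have (1/119).
(1/119) = 1. Collecting the sign factors: 1.
Second factor (921/1073):
921 ≡ 1 (mod 4), so quadratic reciprocity gives (921/1073) = (1073/921). Reduce: 1073 ≡ 152 (mod 921). Now have (152/921).
Factor out 2: 152 = 2^3·19. Since 921 ≡ 1 (mod 8), (2/921) = +1, and (2/921)^3 = +1. Now have (19/921).
921 ≡ 1 (mod 4), so quadratic reciprocity gives (19/921) = (921/19). Reduce: 921 ≡ 9 (mod 19). Now have (9/19).
9 ≡ 1 (mod 4), so quadratic reciprocity gives (9/19) = (19/9). Reduce: 19 ≡ 1 (mod 9). Now have (1/9).
(1/9) = 1. Collecting the sign factors: 1.
Product: (1)·(1) = 1.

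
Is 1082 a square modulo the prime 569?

yes

(1082|569)
  = (513|569)    [1082 ≡ 513 mod 569]
  = (569|513)    [QR: 513 ≡ 1 mod 4, sign kept]
  = (56|513)    [569 ≡ 56 mod 513]
  = (7|513)    [513 ≡ 1 mod 8 ⇒ (2|513)^3 = +1]
  = (513|7)    [QR: 513 ≡ 1 mod 4, sign kept]
  = (2|7)    [513 ≡ 2 mod 7]
  = (1|7)    [7 ≡ 7 mod 8 ⇒ (2|7) = +1]
  = 1    [(1|7) = 1]
The Legendre symbol is 1, so x^2 ≡ 1082 (mod 569) has solution.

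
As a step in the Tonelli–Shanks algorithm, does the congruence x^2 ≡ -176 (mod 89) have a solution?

yes

Reduce the numerator: -176 ≡ 2 (mod 89), so (-176|89) = (2|89).
Factor out 2: 2 = 2. Since 89 ≡ 1 (mod 8), (2|89) = +1. Now have (1|89).
(1|89) = 1. Collecting the sign factors: 1.
The Legendre symbol is 1, so x^2 ≡ -176 (mod 89) has solution.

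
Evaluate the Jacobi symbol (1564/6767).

1

(1564/6767)
  = (391/6767)    [6767 ≡ 7 mod 8 ⇒ (2/6767)^2 = +1]
  = -(6767/391)    [QR: both ≡ 3 mod 4, sign flips]
  = -(120/391)    [6767 ≡ 120 mod 391]
  = -(15/391)    [391 ≡ 7 mod 8 ⇒ (2/391)^3 = +1]
  = (391/15)    [QR: both ≡ 3 mod 4, sign flips]
  = (1/15)    [391 ≡ 1 mod 15]
  = 1    [(1/15) = 1]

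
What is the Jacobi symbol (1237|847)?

Reduce the numerator: 1237 ≡ 390 (mod 847), so (1237|847) = (390|847).
Factor out 2: 390 = 2·195. Since 847 ≡ 7 (mod 8), (2|847) = +1. Now have (195|847).
Both 195 ≡ 3 and 847 ≡ 3 (mod 4), so reciprocity gives (195|847) = -(847|195). Reduce: 847 ≡ 67 (mod 195). Now have -(67|195).
Both 67 ≡ 3 and 195 ≡ 3 (mod 4), so reciprocity gives (67|195) = -(195|67). Reduce: 195 ≡ 61 (mod 67). Now have (61|67).
61 ≡ 1 (mod 4), so quadratic reciprocity gives (61|67) = (67|61). Reduce: 67 ≡ 6 (mod 61). Now have (6|61).
Factor out 2: 6 = 2·3. Since 61 ≡ 5 (mod 8), (2|61) = -1. Now have -(3|61).
61 ≡ 1 (mod 4), so quadratic reciprocity gives (3|61) = (61|3). Reduce: 61 ≡ 1 (mod 3). Now have -(1|3).
(1|3) = 1. Collecting the sign factors: -1.

-1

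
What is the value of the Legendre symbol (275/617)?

1

(275/617)
  = (617/275)    [QR: 617 ≡ 1 mod 4, sign kept]
  = (67/275)    [617 ≡ 67 mod 275]
  = -(275/67)    [QR: both ≡ 3 mod 4, sign flips]
  = -(7/67)    [275 ≡ 7 mod 67]
  = (67/7)    [QR: both ≡ 3 mod 4, sign flips]
  = (4/7)    [67 ≡ 4 mod 7]
  = (1/7)    [7 ≡ 7 mod 8 ⇒ (2/7)^2 = +1]
  = 1    [(1/7) = 1]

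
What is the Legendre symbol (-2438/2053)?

(-2438/2053)
  = (1668/2053)    [-2438 ≡ 1668 mod 2053]
  = (417/2053)    [2053 ≡ 5 mod 8 ⇒ (2/2053)^2 = +1]
  = (2053/417)    [QR: 417 ≡ 1 mod 4, sign kept]
  = (385/417)    [2053 ≡ 385 mod 417]
  = (417/385)    [QR: 385 ≡ 1 mod 4, sign kept]
  = (32/385)    [417 ≡ 32 mod 385]
  = (1/385)    [385 ≡ 1 mod 8 ⇒ (2/385)^5 = +1]
  = 1    [(1/385) = 1]

1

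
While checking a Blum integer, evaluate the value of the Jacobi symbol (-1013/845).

-1

(-1013/845)
  = (677/845)    [-1013 ≡ 677 mod 845]
  = (845/677)    [QR: 677 ≡ 1 mod 4, sign kept]
  = (168/677)    [845 ≡ 168 mod 677]
  = -(21/677)    [677 ≡ 5 mod 8 ⇒ (2/677)^3 = -1]
  = -(677/21)    [QR: 21 ≡ 1 mod 4, sign kept]
  = -(5/21)    [677 ≡ 5 mod 21]
  = -(21/5)    [QR: 5 ≡ 1 mod 4, sign kept]
  = -(1/5)    [21 ≡ 1 mod 5]
  = -1    [(1/5) = 1]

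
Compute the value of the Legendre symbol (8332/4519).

-1

Reduce the numerator: 8332 ≡ 3813 (mod 4519), so (8332/4519) = (3813/4519).
3813 ≡ 1 (mod 4), so quadratic reciprocity gives (3813/4519) = (4519/3813). Reduce: 4519 ≡ 706 (mod 3813). Now have (706/3813).
Factor out 2: 706 = 2·353. Since 3813 ≡ 5 (mod 8), (2/3813) = -1. Now have -(353/3813).
353 ≡ 1 (mod 4), so quadratic reciprocity gives (353/3813) = (3813/353). Reduce: 3813 ≡ 283 (mod 353). Now have -(283/353).
353 ≡ 1 (mod 4), so quadratic reciprocity gives (283/353) = (353/283). Reduce: 353 ≡ 70 (mod 283). Now have -(70/283).
Factor out 2: 70 = 2·35. Since 283 ≡ 3 (mod 8), (2/283) = -1. Now have (35/283).
Both 35 ≡ 3 and 283 ≡ 3 (mod 4), so reciprocity gives (35/283) = -(283/35). Reduce: 283 ≡ 3 (mod 35). Now have -(3/35).
Both 3 ≡ 3 and 35 ≡ 3 (mod 4), so reciprocity gives (3/35) = -(35/3). Reduce: 35 ≡ 2 (mod 3). Now have (2/3).
Factor out 2: 2 = 2. Since 3 ≡ 3 (mod 8), (2/3) = -1. Now have -(1/3).
(1/3) = 1. Collecting the sign factors: -1.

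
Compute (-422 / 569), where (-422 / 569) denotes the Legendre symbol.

-1

Pull out -1: (-422 / 569) = (-1 / 569)·(422 / 569). Since 569 ≡ 1 (mod 4), (-1 / 569) = +1. Now have (422 / 569).
Factor out 2: 422 = 2·211. Since 569 ≡ 1 (mod 8), (2 / 569) = +1. Now have (211 / 569).
569 ≡ 1 (mod 4), so quadratic reciprocity gives (211 / 569) = (569 / 211). Reduce: 569 ≡ 147 (mod 211). Now have (147 / 211).
Both 147 ≡ 3 and 211 ≡ 3 (mod 4), so reciprocity gives (147 / 211) = -(211 / 147). Reduce: 211 ≡ 64 (mod 147). Now have -(64 / 147).
Factor out 2: 64 = 2^6. Since 147 ≡ 3 (mod 8), (2 / 147) = -1, and (2 / 147)^6 = +1. Now have -(1 / 147).
(1 / 147) = 1. Collecting the sign factors: -1.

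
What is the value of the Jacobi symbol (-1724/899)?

-1

(-1724/899)
  = (74/899)    [-1724 ≡ 74 mod 899]
  = -(37/899)    [899 ≡ 3 mod 8 ⇒ (2/899) = -1]
  = -(899/37)    [QR: 37 ≡ 1 mod 4, sign kept]
  = -(11/37)    [899 ≡ 11 mod 37]
  = -(37/11)    [QR: 37 ≡ 1 mod 4, sign kept]
  = -(4/11)    [37 ≡ 4 mod 11]
  = -(1/11)    [11 ≡ 3 mod 8 ⇒ (2/11)^2 = +1]
  = -1    [(1/11) = 1]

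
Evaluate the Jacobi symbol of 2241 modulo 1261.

1

(2241/1261)
  = (980/1261)    [2241 ≡ 980 mod 1261]
  = (245/1261)    [1261 ≡ 5 mod 8 ⇒ (2/1261)^2 = +1]
  = (1261/245)    [QR: 245 ≡ 1 mod 4, sign kept]
  = (36/245)    [1261 ≡ 36 mod 245]
  = (9/245)    [245 ≡ 5 mod 8 ⇒ (2/245)^2 = +1]
  = (245/9)    [QR: 9 ≡ 1 mod 4, sign kept]
  = (2/9)    [245 ≡ 2 mod 9]
  = (1/9)    [9 ≡ 1 mod 8 ⇒ (2/9) = +1]
  = 1    [(1/9) = 1]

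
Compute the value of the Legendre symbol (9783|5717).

Reduce the numerator: 9783 ≡ 4066 (mod 5717), so (9783|5717) = (4066|5717).
Factor out 2: 4066 = 2·2033. Since 5717 ≡ 5 (mod 8), (2|5717) = -1. Now have -(2033|5717).
2033 ≡ 1 (mod 4), so quadratic reciprocity gives (2033|5717) = (5717|2033). Reduce: 5717 ≡ 1651 (mod 2033). Now have -(1651|2033).
2033 ≡ 1 (mod 4), so quadratic reciprocity gives (1651|2033) = (2033|1651). Reduce: 2033 ≡ 382 (mod 1651). Now have -(382|1651).
Factor out 2: 382 = 2·191. Since 1651 ≡ 3 (mod 8), (2|1651) = -1. Now have (191|1651).
Both 191 ≡ 3 and 1651 ≡ 3 (mod 4), so reciprocity gives (191|1651) = -(1651|191). Reduce: 1651 ≡ 123 (mod 191). Now have -(123|191).
Both 123 ≡ 3 and 191 ≡ 3 (mod 4), so reciprocity gives (123|191) = -(191|123). Reduce: 191 ≡ 68 (mod 123). Now have (68|123).
Factor out 2: 68 = 2^2·17. Since 123 ≡ 3 (mod 8), (2|123) = -1, and (2|123)^2 = +1. Now have (17|123).
17 ≡ 1 (mod 4), so quadratic reciprocity gives (17|123) = (123|17). Reduce: 123 ≡ 4 (mod 17). Now have (4|17).
Factor out 2: 4 = 2^2. Since 17 ≡ 1 (mod 8), (2|17) = +1, and (2|17)^2 = +1. Now have (1|17).
(1|17) = 1. Collecting the sign factors: 1.

1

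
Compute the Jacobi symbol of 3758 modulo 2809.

1

(3758|2809)
  = (949|2809)    [3758 ≡ 949 mod 2809]
  = (2809|949)    [QR: 949 ≡ 1 mod 4, sign kept]
  = (911|949)    [2809 ≡ 911 mod 949]
  = (949|911)    [QR: 949 ≡ 1 mod 4, sign kept]
  = (38|911)    [949 ≡ 38 mod 911]
  = (19|911)    [911 ≡ 7 mod 8 ⇒ (2|911) = +1]
  = -(911|19)    [QR: both ≡ 3 mod 4, sign flips]
  = -(18|19)    [911 ≡ 18 mod 19]
  = (9|19)    [19 ≡ 3 mod 8 ⇒ (2|19) = -1]
  = (19|9)    [QR: 9 ≡ 1 mod 4, sign kept]
  = (1|9)    [19 ≡ 1 mod 9]
  = 1    [(1|9) = 1]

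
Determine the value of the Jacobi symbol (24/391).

Factor out 2: 24 = 2^3·3. Since 391 ≡ 7 (mod 8), (2/391) = +1, and (2/391)^3 = +1. Now have (3/391).
Both 3 ≡ 3 and 391 ≡ 3 (mod 4), so reciprocity gives (3/391) = -(391/3). Reduce: 391 ≡ 1 (mod 3). Now have -(1/3).
(1/3) = 1. Collecting the sign factors: -1.

-1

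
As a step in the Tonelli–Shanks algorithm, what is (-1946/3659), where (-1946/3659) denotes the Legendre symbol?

-1

Reduce the numerator: -1946 ≡ 1713 (mod 3659), so (-1946/3659) = (1713/3659).
1713 ≡ 1 (mod 4), so quadratic reciprocity gives (1713/3659) = (3659/1713). Reduce: 3659 ≡ 233 (mod 1713). Now have (233/1713).
233 ≡ 1 (mod 4), so quadratic reciprocity gives (233/1713) = (1713/233). Reduce: 1713 ≡ 82 (mod 233). Now have (82/233).
Factor out 2: 82 = 2·41. Since 233 ≡ 1 (mod 8), (2/233) = +1. Now have (41/233).
41 ≡ 1 (mod 4), so quadratic reciprocity gives (41/233) = (233/41). Reduce: 233 ≡ 28 (mod 41). Now have (28/41).
Factor out 2: 28 = 2^2·7. Since 41 ≡ 1 (mod 8), (2/41) = +1, and (2/41)^2 = +1. Now have (7/41).
41 ≡ 1 (mod 4), so quadratic reciprocity gives (7/41) = (41/7). Reduce: 41 ≡ 6 (mod 7). Now have (6/7).
Factor out 2: 6 = 2·3. Since 7 ≡ 7 (mod 8), (2/7) = +1. Now have (3/7).
Both 3 ≡ 3 and 7 ≡ 3 (mod 4), so reciprocity gives (3/7) = -(7/3). Reduce: 7 ≡ 1 (mod 3). Now have -(1/3).
(1/3) = 1. Collecting the sign factors: -1.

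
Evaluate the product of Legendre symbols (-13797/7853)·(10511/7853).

1

By multiplicativity, (-13797·10511/7853) = (-13797/7853)·(10511/7853).
First factor (-13797/7853):
(-13797/7853)
  = (13797/7853)    [7853 ≡ 1 mod 4 ⇒ (-1/7853) = +1]
  = (5944/7853)    [13797 ≡ 5944 mod 7853]
  = -(743/7853)    [7853 ≡ 5 mod 8 ⇒ (2/7853)^3 = -1]
  = -(7853/743)    [QR: 7853 ≡ 1 mod 4, sign kept]
  = -(423/743)    [7853 ≡ 423 mod 743]
  = (743/423)    [QR: both ≡ 3 mod 4, sign flips]
  = (320/423)    [743 ≡ 320 mod 423]
  = (5/423)    [423 ≡ 7 mod 8 ⇒ (2/423)^6 = +1]
  = (423/5)    [QR: 5 ≡ 1 mod 4, sign kept]
  = (3/5)    [423 ≡ 3 mod 5]
  = (5/3)    [QR: 5 ≡ 1 mod 4, sign kept]
  = (2/3)    [5 ≡ 2 mod 3]
  = -(1/3)    [3 ≡ 3 mod 8 ⇒ (2/3) = -1]
  = -1    [(1/3) = 1]
Second factor (10511/7853):
(10511/7853)
  = (2658/7853)    [10511 ≡ 2658 mod 7853]
  = -(1329/7853)    [7853 ≡ 5 mod 8 ⇒ (2/7853) = -1]
  = -(7853/1329)    [QR: 1329 ≡ 1 mod 4, sign kept]
  = -(1208/1329)    [7853 ≡ 1208 mod 1329]
  = -(151/1329)    [1329 ≡ 1 mod 8 ⇒ (2/1329)^3 = +1]
  = -(1329/151)    [QR: 1329 ≡ 1 mod 4, sign kept]
  = -(121/151)    [1329 ≡ 121 mod 151]
  = -(151/121)    [QR: 121 ≡ 1 mod 4, sign kept]
  = -(30/121)    [151 ≡ 30 mod 121]
  = -(15/121)    [121 ≡ 1 mod 8 ⇒ (2/121) = +1]
  = -(121/15)    [QR: 121 ≡ 1 mod 4, sign kept]
  = -(1/15)    [121 ≡ 1 mod 15]
  = -1    [(1/15) = 1]
Product: (-1)·(-1) = 1.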